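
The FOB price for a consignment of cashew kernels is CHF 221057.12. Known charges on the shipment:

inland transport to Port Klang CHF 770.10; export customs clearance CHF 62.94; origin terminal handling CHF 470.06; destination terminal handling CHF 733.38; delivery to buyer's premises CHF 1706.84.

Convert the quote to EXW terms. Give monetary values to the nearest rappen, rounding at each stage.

Not relevant to the conversion: destination terminal, delivery — on the buyer under both terms; not part of either seller's price.
From FOB to EXW, the seller no longer bears: inland to port, export clearance, origin terminal.
EXW price = 221057.12 − 770.10 − 62.94 − 470.06 = 219754.02

EXW price: CHF 219754.02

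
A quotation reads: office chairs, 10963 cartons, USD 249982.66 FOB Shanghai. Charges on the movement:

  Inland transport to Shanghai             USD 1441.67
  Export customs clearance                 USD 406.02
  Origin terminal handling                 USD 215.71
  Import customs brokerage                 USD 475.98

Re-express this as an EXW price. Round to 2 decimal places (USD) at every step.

EXW price: USD 247919.26

Not relevant to the conversion: brokerage — on the buyer under both terms; not part of either seller's price.
From FOB to EXW, the seller no longer bears: inland to port, export clearance, origin terminal.
EXW price = 249982.66 − 1441.67 − 406.02 − 215.71 = 247919.26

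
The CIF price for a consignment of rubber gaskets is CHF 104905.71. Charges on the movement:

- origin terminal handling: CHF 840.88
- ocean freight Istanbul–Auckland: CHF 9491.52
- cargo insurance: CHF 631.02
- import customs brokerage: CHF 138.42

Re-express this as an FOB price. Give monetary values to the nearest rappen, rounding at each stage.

FOB price: CHF 94783.17

Not relevant to the conversion: origin terminal — on the seller under both CIF and FOB; already in the CIF price and stays in the FOB price. brokerage — on the buyer under both terms; not part of either seller's price.
From CIF to FOB, the seller no longer bears: freight, insurance.
FOB price = 104905.71 − 9491.52 − 631.02 = 94783.17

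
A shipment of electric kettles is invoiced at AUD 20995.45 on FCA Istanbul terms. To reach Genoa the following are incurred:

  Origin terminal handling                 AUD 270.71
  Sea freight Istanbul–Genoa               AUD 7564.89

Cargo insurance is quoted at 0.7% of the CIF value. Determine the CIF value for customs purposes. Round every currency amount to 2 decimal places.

Let C be the CIF value. C = FCA price + pre-shipment costs + freight + 0.7% × C
C − 0.7% × C = 20995.45 + 270.71 + 7564.89
0.993 × C = 28831.05
C = 28831.05 / 0.993 = 29034.29
Insurance premium = 0.7% × 29034.29 = 203.24

CIF value: AUD 29034.29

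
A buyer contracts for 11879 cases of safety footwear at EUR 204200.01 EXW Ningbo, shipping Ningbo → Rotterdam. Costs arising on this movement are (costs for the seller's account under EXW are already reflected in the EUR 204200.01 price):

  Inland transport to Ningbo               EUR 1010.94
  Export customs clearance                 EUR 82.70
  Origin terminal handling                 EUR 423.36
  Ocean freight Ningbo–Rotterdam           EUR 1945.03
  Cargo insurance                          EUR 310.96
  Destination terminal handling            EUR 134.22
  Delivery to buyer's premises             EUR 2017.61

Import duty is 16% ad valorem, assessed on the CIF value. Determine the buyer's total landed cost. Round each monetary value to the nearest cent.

Total landed cost: EUR 243400.51

EXW: the seller makes goods available at their premises; the buyer bears all onward costs.
CIF value = EXW price + inland to port + export clearance + origin terminal + freight + insurance = 204200.01 + 1010.94 + 82.70 + 423.36 + 1945.03 + 310.96 = 207973.00
Import duty = 207973.00 × 16% = 33275.68
Buyer bears: inland to port 1010.94 + export clearance 82.70 + origin terminal 423.36 + freight 1945.03 + insurance 310.96 + destination terminal 134.22 + delivery 2017.61 + duty 33275.68 = 39200.50
Landed cost = invoice 204200.01 + 39200.50 = 243400.51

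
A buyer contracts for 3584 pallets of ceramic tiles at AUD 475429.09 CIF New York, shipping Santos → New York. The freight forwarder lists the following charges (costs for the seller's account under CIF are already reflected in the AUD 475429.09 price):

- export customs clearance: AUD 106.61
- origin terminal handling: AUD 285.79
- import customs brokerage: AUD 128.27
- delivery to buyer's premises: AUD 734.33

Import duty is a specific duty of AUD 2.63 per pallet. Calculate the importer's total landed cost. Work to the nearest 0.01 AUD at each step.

CIF: the seller pays costs through ocean freight and marine insurance to the destination port.
Already in the invoice (seller's account under CIF): export clearance, origin terminal — exclude.
The CIF price already equals the CIF value: 475429.09
Import duty = 3584 × 2.63 = 9425.92
Buyer bears: brokerage 128.27 + delivery 734.33 + duty 9425.92 = 10288.52
Landed cost = invoice 475429.09 + 10288.52 = 485717.61

Total landed cost: AUD 485717.61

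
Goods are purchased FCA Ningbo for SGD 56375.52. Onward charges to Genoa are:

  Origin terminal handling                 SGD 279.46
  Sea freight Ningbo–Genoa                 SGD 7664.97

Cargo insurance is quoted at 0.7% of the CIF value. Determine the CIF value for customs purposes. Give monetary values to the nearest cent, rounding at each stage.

CIF value: SGD 64773.36

Let C be the CIF value. C = FCA price + pre-shipment costs + freight + 0.7% × C
C − 0.7% × C = 56375.52 + 279.46 + 7664.97
0.993 × C = 64319.95
C = 64319.95 / 0.993 = 64773.36
Insurance premium = 0.7% × 64773.36 = 453.41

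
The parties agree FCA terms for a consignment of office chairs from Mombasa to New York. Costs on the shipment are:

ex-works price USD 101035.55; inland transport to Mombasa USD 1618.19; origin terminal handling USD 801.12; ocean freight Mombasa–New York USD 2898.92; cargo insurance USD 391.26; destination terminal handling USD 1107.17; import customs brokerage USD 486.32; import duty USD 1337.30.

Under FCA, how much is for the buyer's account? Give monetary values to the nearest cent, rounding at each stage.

FCA: the seller delivers export-cleared goods to the carrier; the buyer bears costs from that point.
Seller's account: goods 101035.55 + inland to port 1618.19 = 102653.74
Buyer's account: origin terminal 801.12 + freight 2898.92 + insurance 391.26 + destination terminal 1107.17 + brokerage 486.32 + duty 1337.30 = 7022.09

Buyer's account: USD 7022.09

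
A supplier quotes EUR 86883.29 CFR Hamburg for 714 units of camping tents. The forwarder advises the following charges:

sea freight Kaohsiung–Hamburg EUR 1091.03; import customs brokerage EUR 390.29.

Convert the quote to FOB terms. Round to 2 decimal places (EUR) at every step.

Not relevant to the conversion: brokerage — on the buyer under both terms; not part of either seller's price.
From CFR to FOB, the seller no longer bears: freight.
FOB price = 86883.29 − 1091.03 = 85792.26

FOB price: EUR 85792.26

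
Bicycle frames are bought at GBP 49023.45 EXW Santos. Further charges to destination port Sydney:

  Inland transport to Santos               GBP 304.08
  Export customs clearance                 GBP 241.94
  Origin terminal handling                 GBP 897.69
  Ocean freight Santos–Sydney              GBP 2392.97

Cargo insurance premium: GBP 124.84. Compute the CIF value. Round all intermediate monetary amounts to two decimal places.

CIF = EXW price + pre-shipment costs + freight + insurance
CIF = 49023.45 + 304.08 + 241.94 + 897.69 + 2392.97 + 124.84 = 52984.97

CIF value: GBP 52984.97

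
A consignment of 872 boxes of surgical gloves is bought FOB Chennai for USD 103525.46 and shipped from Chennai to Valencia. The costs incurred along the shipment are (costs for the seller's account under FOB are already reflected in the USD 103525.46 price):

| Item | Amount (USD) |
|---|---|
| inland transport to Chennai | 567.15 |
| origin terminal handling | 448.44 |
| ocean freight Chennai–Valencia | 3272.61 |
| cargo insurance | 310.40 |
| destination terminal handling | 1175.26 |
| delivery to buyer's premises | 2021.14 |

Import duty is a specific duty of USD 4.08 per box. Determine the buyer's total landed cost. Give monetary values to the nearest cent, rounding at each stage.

FOB: the seller bears costs until goods are on board at the origin port; the buyer bears freight, insurance and all costs thereafter.
Already in the invoice (seller's account under FOB): inland to port, origin terminal — exclude.
CIF value = FOB price + freight + insurance = 103525.46 + 3272.61 + 310.40 = 107108.47
Import duty = 872 × 4.08 = 3557.76
Buyer bears: freight 3272.61 + insurance 310.40 + destination terminal 1175.26 + delivery 2021.14 + duty 3557.76 = 10337.17
Landed cost = invoice 103525.46 + 10337.17 = 113862.63

Total landed cost: USD 113862.63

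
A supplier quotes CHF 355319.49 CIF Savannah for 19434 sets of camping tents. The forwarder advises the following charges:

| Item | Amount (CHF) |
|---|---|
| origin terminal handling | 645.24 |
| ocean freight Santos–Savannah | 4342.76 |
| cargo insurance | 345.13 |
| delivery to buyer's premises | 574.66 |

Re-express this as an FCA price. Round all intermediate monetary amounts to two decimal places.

Not relevant to the conversion: delivery — on the buyer under both terms; not part of either seller's price.
From CIF to FCA, the seller no longer bears: origin terminal, freight, insurance.
FCA price = 355319.49 − 645.24 − 4342.76 − 345.13 = 349986.36

FCA price: CHF 349986.36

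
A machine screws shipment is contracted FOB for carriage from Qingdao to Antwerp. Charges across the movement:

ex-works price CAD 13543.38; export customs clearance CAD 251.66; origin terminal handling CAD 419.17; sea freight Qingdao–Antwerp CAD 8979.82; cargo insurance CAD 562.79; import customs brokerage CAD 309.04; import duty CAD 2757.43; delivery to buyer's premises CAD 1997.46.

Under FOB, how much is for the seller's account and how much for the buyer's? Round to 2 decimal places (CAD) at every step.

Seller: CAD 14214.21; buyer: CAD 14606.54

FOB: the seller bears costs until goods are on board at the origin port; the buyer bears freight, insurance and all costs thereafter.
Seller's account: goods 13543.38 + export clearance 251.66 + origin terminal 419.17 = 14214.21
Buyer's account: freight 8979.82 + insurance 562.79 + brokerage 309.04 + duty 2757.43 + delivery 1997.46 = 14606.54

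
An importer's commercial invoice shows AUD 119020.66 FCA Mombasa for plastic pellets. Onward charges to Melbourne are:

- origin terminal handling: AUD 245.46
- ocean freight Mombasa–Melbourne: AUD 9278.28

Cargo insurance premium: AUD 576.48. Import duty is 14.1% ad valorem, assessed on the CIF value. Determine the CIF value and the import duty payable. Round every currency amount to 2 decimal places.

CIF = FCA price + pre-shipment costs + freight + insurance
CIF = 119020.66 + 245.46 + 9278.28 + 576.48 = 129120.88
Import duty = 129120.88 × 14.1% = 18206.04

CIF value: AUD 129120.88; import duty: AUD 18206.04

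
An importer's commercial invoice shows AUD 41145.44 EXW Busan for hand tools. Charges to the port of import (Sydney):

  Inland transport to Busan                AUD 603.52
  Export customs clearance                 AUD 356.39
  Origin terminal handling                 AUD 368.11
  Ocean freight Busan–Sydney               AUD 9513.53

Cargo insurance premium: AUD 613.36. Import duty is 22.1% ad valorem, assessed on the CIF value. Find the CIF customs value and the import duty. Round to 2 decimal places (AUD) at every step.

CIF value: AUD 52600.35; import duty: AUD 11624.68

CIF = EXW price + pre-shipment costs + freight + insurance
CIF = 41145.44 + 603.52 + 356.39 + 368.11 + 9513.53 + 613.36 = 52600.35
Import duty = 52600.35 × 22.1% = 11624.68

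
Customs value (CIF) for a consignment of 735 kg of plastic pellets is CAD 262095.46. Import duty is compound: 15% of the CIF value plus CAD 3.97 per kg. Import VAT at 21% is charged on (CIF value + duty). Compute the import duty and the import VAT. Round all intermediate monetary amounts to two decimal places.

Import duty: CAD 42232.27; import VAT: CAD 63908.82

Ad valorem component: 262095.46 × 15% = 39314.32
Specific component: 735 × 3.97 = 2917.95
Import duty = 39314.32 + 2917.95 = 42232.27
VAT base = CIF + duty = 262095.46 + 42232.27 = 304327.73
Import VAT = 304327.73 × 21% = 63908.82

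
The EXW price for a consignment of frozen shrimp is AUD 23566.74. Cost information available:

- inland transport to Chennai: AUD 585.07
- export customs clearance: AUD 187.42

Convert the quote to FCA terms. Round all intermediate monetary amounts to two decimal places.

From EXW to FCA, the seller additionally bears: inland to port, export clearance.
FCA price = 23566.74 + 585.07 + 187.42 = 24339.23

FCA price: AUD 24339.23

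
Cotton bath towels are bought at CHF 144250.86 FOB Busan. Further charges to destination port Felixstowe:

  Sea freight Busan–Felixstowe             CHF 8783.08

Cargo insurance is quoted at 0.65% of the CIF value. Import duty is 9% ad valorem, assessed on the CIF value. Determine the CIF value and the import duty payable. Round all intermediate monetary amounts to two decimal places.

CIF value: CHF 154035.17; import duty: CHF 13863.17

Let C be the CIF value. C = FOB price + freight + 0.65% × C
C − 0.65% × C = 144250.86 + 8783.08
0.9935 × C = 153033.94
C = 153033.94 / 0.9935 = 154035.17
Insurance premium = 0.65% × 154035.17 = 1001.23
Import duty = 154035.17 × 9% = 13863.17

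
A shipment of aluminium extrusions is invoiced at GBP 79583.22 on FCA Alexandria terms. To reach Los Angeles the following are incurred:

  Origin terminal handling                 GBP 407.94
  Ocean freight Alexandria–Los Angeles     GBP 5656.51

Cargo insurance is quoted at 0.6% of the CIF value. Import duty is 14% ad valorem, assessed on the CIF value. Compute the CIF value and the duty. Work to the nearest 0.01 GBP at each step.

Let C be the CIF value. C = FCA price + pre-shipment costs + freight + 0.6% × C
C − 0.6% × C = 79583.22 + 407.94 + 5656.51
0.994 × C = 85647.67
C = 85647.67 / 0.994 = 86164.66
Insurance premium = 0.6% × 86164.66 = 516.99
Import duty = 86164.66 × 14% = 12063.05

CIF value: GBP 86164.66; import duty: GBP 12063.05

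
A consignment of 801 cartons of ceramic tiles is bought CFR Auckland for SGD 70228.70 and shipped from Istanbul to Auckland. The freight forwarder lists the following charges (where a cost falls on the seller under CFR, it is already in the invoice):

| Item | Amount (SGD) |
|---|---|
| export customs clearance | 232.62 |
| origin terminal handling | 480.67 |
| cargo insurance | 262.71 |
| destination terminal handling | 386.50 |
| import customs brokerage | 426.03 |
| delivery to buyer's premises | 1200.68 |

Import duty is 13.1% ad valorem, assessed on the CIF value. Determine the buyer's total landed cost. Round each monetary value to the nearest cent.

Total landed cost: SGD 81738.99

CFR: the seller pays costs through ocean freight to the destination port, but not insurance.
Already in the invoice (seller's account under CFR): export clearance, origin terminal — exclude.
CIF value = CFR price + insurance = 70228.70 + 262.71 = 70491.41
Import duty = 70491.41 × 13.1% = 9234.37
Buyer bears: insurance 262.71 + destination terminal 386.50 + brokerage 426.03 + delivery 1200.68 + duty 9234.37 = 11510.29
Landed cost = invoice 70228.70 + 11510.29 = 81738.99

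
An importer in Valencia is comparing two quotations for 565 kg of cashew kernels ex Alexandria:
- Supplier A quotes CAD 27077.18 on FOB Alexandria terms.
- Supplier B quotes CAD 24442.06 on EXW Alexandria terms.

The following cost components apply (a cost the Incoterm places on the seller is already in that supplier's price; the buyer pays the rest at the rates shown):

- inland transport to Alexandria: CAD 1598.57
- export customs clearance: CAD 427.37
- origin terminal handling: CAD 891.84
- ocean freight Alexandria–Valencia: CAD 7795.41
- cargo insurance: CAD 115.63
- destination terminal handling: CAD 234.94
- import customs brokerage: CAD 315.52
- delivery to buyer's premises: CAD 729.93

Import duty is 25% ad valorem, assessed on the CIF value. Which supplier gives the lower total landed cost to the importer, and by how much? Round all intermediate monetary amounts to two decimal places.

Supplier A is cheaper by CAD 353.32

Supplier A (FOB):
CIF value = FOB price + freight + insurance = 27077.18 + 7795.41 + 115.63 = 34988.22
Import duty = 34988.22 × 25% = 8747.06
Buyer bears (A): 7795.41 + 115.63 + 234.94 + 315.52 + 729.93 = 9191.43
Landed cost (A) = invoice 27077.18 + 9191.43 + duty 8747.06 = 45015.67
Supplier B (EXW):
CIF value = EXW price + inland to port + export clearance + origin terminal + freight + insurance = 24442.06 + 1598.57 + 427.37 + 891.84 + 7795.41 + 115.63 = 35270.88
Import duty = 35270.88 × 25% = 8817.72
Buyer bears (B): 1598.57 + 427.37 + 891.84 + 7795.41 + 115.63 + 234.94 + 315.52 + 729.93 = 12109.21
Landed cost (B) = invoice 24442.06 + 12109.21 + duty 8817.72 = 45368.99
Difference = |45015.67 − 45368.99| = 353.32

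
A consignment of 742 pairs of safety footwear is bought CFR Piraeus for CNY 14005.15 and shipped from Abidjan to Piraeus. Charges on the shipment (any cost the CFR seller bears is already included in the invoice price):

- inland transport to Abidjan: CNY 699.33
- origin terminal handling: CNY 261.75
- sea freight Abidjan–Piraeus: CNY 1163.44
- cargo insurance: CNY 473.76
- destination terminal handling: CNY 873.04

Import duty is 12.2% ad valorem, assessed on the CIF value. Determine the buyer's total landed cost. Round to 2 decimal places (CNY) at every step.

CFR: the seller pays costs through ocean freight to the destination port, but not insurance.
Already in the invoice (seller's account under CFR): inland to port, origin terminal, freight — exclude.
CIF value = CFR price + insurance = 14005.15 + 473.76 = 14478.91
Import duty = 14478.91 × 12.2% = 1766.43
Buyer bears: insurance 473.76 + destination terminal 873.04 + duty 1766.43 = 3113.23
Landed cost = invoice 14005.15 + 3113.23 = 17118.38

Total landed cost: CNY 17118.38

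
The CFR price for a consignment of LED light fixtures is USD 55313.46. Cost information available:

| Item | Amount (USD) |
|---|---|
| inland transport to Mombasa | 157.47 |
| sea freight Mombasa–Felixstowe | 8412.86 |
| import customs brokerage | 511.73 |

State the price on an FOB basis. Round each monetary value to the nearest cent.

Not relevant to the conversion: inland to port — on the seller under both CFR and FOB; already in the CFR price and stays in the FOB price. brokerage — on the buyer under both terms; not part of either seller's price.
From CFR to FOB, the seller no longer bears: freight.
FOB price = 55313.46 − 8412.86 = 46900.60

FOB price: USD 46900.60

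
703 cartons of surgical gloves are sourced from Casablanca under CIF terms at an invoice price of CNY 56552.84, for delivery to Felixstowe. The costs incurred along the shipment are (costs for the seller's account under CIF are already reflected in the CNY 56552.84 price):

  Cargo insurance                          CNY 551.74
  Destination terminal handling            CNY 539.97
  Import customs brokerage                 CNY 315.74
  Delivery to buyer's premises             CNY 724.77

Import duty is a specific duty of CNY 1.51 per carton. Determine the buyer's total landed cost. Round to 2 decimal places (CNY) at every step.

Total landed cost: CNY 59194.85

CIF: the seller pays costs through ocean freight and marine insurance to the destination port.
Already in the invoice (seller's account under CIF): insurance — exclude.
The CIF price already equals the CIF value: 56552.84
Import duty = 703 × 1.51 = 1061.53
Buyer bears: destination terminal 539.97 + brokerage 315.74 + delivery 724.77 + duty 1061.53 = 2642.01
Landed cost = invoice 56552.84 + 2642.01 = 59194.85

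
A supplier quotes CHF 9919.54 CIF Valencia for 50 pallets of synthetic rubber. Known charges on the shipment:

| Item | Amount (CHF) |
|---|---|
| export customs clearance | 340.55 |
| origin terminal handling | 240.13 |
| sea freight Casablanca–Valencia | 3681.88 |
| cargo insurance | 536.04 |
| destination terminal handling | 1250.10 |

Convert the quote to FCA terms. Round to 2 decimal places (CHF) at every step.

FCA price: CHF 5461.49

Not relevant to the conversion: export clearance — on the seller under both CIF and FCA; already in the CIF price and stays in the FCA price. destination terminal — on the buyer under both terms; not part of either seller's price.
From CIF to FCA, the seller no longer bears: origin terminal, freight, insurance.
FCA price = 9919.54 − 240.13 − 3681.88 − 536.04 = 5461.49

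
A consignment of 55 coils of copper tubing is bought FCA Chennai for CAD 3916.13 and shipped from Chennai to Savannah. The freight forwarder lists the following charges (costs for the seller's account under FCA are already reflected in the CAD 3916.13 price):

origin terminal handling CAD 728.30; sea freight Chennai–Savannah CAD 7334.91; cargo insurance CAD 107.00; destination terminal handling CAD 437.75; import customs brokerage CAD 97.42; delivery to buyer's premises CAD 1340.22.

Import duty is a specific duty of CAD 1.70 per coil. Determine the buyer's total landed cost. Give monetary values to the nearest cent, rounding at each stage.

Total landed cost: CAD 14055.23

FCA: the seller delivers export-cleared goods to the carrier; the buyer bears costs from that point.
CIF value = FCA price + origin terminal + freight + insurance = 3916.13 + 728.30 + 7334.91 + 107.00 = 12086.34
Import duty = 55 × 1.70 = 93.50
Buyer bears: origin terminal 728.30 + freight 7334.91 + insurance 107.00 + destination terminal 437.75 + brokerage 97.42 + delivery 1340.22 + duty 93.50 = 10139.10
Landed cost = invoice 3916.13 + 10139.10 = 14055.23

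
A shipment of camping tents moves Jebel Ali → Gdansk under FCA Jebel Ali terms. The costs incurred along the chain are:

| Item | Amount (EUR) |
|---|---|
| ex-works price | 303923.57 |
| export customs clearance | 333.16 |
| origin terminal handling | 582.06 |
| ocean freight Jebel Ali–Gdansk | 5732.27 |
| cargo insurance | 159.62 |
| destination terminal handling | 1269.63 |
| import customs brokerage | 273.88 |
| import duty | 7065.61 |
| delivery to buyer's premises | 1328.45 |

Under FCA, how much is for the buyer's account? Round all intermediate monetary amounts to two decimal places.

FCA: the seller delivers export-cleared goods to the carrier; the buyer bears costs from that point.
Seller's account: goods 303923.57 + export clearance 333.16 = 304256.73
Buyer's account: origin terminal 582.06 + freight 5732.27 + insurance 159.62 + destination terminal 1269.63 + brokerage 273.88 + duty 7065.61 + delivery 1328.45 = 16411.52

Buyer's account: EUR 16411.52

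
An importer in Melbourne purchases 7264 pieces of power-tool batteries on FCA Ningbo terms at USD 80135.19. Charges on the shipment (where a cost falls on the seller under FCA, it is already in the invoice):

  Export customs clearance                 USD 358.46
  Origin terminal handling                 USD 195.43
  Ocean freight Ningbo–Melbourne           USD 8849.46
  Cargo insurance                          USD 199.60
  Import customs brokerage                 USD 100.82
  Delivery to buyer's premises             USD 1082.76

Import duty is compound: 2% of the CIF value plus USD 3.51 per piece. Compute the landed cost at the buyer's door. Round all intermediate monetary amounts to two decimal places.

FCA: the seller delivers export-cleared goods to the carrier; the buyer bears costs from that point.
Already in the invoice (seller's account under FCA): export clearance — exclude.
CIF value = FCA price + origin terminal + freight + insurance = 80135.19 + 195.43 + 8849.46 + 199.60 = 89379.68
Ad valorem component: 89379.68 × 2% = 1787.59
Specific component: 7264 × 3.51 = 25496.64
Import duty = 1787.59 + 25496.64 = 27284.23
Buyer bears: origin terminal 195.43 + freight 8849.46 + insurance 199.60 + brokerage 100.82 + delivery 1082.76 + duty 27284.23 = 37712.30
Landed cost = invoice 80135.19 + 37712.30 = 117847.49

Total landed cost: USD 117847.49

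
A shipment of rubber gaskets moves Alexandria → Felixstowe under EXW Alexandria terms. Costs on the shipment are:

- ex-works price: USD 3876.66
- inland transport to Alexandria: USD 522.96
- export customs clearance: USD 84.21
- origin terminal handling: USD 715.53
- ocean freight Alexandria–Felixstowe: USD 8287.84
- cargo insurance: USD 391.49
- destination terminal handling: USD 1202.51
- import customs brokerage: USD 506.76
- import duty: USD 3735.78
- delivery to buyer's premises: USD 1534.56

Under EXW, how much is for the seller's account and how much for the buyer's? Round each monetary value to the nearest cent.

Seller: USD 3876.66; buyer: USD 16981.64

EXW: the seller makes goods available at their premises; the buyer bears all onward costs.
Seller's account: goods 3876.66 = 3876.66
Buyer's account: inland to port 522.96 + export clearance 84.21 + origin terminal 715.53 + freight 8287.84 + insurance 391.49 + destination terminal 1202.51 + brokerage 506.76 + duty 3735.78 + delivery 1534.56 = 16981.64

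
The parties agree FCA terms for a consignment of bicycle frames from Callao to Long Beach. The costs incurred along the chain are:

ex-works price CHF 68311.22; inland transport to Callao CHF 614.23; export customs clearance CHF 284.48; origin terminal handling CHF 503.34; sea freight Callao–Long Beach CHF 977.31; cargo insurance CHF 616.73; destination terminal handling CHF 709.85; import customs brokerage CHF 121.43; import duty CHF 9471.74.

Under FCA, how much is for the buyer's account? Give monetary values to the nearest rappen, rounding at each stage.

FCA: the seller delivers export-cleared goods to the carrier; the buyer bears costs from that point.
Seller's account: goods 68311.22 + inland to port 614.23 + export clearance 284.48 = 69209.93
Buyer's account: origin terminal 503.34 + freight 977.31 + insurance 616.73 + destination terminal 709.85 + brokerage 121.43 + duty 9471.74 = 12400.40

Buyer's account: CHF 12400.40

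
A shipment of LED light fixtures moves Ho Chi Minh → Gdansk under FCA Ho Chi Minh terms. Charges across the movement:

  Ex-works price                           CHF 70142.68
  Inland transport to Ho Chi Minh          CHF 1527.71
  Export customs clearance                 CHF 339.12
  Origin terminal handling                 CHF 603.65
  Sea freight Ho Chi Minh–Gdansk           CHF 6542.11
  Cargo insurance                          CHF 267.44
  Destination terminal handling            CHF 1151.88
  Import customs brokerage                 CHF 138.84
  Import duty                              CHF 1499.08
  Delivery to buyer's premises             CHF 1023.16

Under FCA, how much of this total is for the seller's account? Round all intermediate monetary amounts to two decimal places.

FCA: the seller delivers export-cleared goods to the carrier; the buyer bears costs from that point.
Seller's account: goods 70142.68 + inland to port 1527.71 + export clearance 339.12 = 72009.51
Buyer's account: origin terminal 603.65 + freight 6542.11 + insurance 267.44 + destination terminal 1151.88 + brokerage 138.84 + duty 1499.08 + delivery 1023.16 = 11226.16

Seller's account: CHF 72009.51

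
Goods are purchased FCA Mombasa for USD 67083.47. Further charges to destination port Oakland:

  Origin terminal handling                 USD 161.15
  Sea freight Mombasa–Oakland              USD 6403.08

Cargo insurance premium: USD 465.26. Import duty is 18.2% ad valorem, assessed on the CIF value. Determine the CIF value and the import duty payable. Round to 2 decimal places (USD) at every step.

CIF = FCA price + pre-shipment costs + freight + insurance
CIF = 67083.47 + 161.15 + 6403.08 + 465.26 = 74112.96
Import duty = 74112.96 × 18.2% = 13488.56

CIF value: USD 74112.96; import duty: USD 13488.56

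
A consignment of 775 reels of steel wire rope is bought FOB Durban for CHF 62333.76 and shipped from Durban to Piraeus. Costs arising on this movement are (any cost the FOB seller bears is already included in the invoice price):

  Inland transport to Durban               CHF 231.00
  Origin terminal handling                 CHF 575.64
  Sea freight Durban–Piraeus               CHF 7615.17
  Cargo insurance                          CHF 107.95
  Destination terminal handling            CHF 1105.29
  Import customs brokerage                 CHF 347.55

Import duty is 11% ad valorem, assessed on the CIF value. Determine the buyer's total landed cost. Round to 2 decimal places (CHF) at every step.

Total landed cost: CHF 79215.98

FOB: the seller bears costs until goods are on board at the origin port; the buyer bears freight, insurance and all costs thereafter.
Already in the invoice (seller's account under FOB): inland to port, origin terminal — exclude.
CIF value = FOB price + freight + insurance = 62333.76 + 7615.17 + 107.95 = 70056.88
Import duty = 70056.88 × 11% = 7706.26
Buyer bears: freight 7615.17 + insurance 107.95 + destination terminal 1105.29 + brokerage 347.55 + duty 7706.26 = 16882.22
Landed cost = invoice 62333.76 + 16882.22 = 79215.98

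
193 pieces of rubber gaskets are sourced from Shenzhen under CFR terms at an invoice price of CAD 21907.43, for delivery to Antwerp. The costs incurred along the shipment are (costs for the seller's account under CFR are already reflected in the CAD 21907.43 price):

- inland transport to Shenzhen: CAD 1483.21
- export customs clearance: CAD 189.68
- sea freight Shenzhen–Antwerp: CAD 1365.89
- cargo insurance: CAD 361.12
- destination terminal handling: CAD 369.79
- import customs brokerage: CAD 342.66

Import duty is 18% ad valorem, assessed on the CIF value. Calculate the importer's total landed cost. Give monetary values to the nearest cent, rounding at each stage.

CFR: the seller pays costs through ocean freight to the destination port, but not insurance.
Already in the invoice (seller's account under CFR): inland to port, export clearance, freight — exclude.
CIF value = CFR price + insurance = 21907.43 + 361.12 = 22268.55
Import duty = 22268.55 × 18% = 4008.34
Buyer bears: insurance 361.12 + destination terminal 369.79 + brokerage 342.66 + duty 4008.34 = 5081.91
Landed cost = invoice 21907.43 + 5081.91 = 26989.34

Total landed cost: CAD 26989.34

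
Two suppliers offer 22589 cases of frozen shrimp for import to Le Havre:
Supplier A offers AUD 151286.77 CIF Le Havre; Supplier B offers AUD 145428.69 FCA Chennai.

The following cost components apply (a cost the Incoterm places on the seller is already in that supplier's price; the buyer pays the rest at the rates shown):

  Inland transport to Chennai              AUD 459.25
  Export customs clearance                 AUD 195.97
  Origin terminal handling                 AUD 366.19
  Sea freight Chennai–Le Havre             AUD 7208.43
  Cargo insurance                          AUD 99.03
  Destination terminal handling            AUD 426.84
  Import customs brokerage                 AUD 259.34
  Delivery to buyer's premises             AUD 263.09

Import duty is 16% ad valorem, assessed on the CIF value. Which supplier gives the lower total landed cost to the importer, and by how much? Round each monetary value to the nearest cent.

Supplier A (CIF):
The CIF price already equals the CIF value: 151286.77
Import duty = 151286.77 × 16% = 24205.88
Buyer bears (A): 426.84 + 259.34 + 263.09 = 949.27
Landed cost (A) = invoice 151286.77 + 949.27 + duty 24205.88 = 176441.92
Supplier B (FCA):
CIF value = FCA price + origin terminal + freight + insurance = 145428.69 + 366.19 + 7208.43 + 99.03 = 153102.34
Import duty = 153102.34 × 16% = 24496.37
Buyer bears (B): 366.19 + 7208.43 + 99.03 + 426.84 + 259.34 + 263.09 = 8622.92
Landed cost (B) = invoice 145428.69 + 8622.92 + duty 24496.37 = 178547.98
Difference = |176441.92 − 178547.98| = 2106.06

Supplier A is cheaper by AUD 2106.06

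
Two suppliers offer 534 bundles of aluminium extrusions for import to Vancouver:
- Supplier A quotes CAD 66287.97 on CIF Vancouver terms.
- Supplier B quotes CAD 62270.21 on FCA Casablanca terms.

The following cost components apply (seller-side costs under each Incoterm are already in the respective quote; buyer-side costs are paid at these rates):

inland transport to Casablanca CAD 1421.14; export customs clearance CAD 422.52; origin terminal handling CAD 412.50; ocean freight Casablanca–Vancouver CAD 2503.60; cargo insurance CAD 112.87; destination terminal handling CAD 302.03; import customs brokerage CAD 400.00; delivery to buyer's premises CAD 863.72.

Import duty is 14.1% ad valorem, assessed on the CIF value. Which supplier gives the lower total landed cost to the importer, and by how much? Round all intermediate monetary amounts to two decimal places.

Supplier A (CIF):
The CIF price already equals the CIF value: 66287.97
Import duty = 66287.97 × 14.1% = 9346.60
Buyer bears (A): 302.03 + 400.00 + 863.72 = 1565.75
Landed cost (A) = invoice 66287.97 + 1565.75 + duty 9346.60 = 77200.32
Supplier B (FCA):
CIF value = FCA price + origin terminal + freight + insurance = 62270.21 + 412.50 + 2503.60 + 112.87 = 65299.18
Import duty = 65299.18 × 14.1% = 9207.18
Buyer bears (B): 412.50 + 2503.60 + 112.87 + 302.03 + 400.00 + 863.72 = 4594.72
Landed cost (B) = invoice 62270.21 + 4594.72 + duty 9207.18 = 76072.11
Difference = |77200.32 − 76072.11| = 1128.21

Supplier B is cheaper by CAD 1128.21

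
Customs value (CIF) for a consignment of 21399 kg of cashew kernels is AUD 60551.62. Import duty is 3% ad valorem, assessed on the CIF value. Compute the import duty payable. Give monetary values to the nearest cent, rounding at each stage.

Import duty: AUD 1816.55

Import duty = 60551.62 × 3% = 1816.55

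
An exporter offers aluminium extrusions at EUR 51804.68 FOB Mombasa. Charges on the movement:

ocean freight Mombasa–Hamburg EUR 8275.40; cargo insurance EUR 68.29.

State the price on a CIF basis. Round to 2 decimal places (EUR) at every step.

CIF price: EUR 60148.37

From FOB to CIF, the seller additionally bears: freight, insurance.
CIF price = 51804.68 + 8275.40 + 68.29 = 60148.37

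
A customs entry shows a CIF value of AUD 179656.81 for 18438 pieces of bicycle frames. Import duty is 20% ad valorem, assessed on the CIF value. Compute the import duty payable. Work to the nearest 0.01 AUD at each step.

Import duty = 179656.81 × 20% = 35931.36

Import duty: AUD 35931.36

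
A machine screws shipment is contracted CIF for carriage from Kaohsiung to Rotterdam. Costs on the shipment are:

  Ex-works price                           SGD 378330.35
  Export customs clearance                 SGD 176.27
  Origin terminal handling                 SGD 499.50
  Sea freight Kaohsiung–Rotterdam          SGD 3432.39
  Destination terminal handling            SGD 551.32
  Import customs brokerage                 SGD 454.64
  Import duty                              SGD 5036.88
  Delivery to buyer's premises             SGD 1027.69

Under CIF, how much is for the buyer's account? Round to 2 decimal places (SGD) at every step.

Buyer's account: SGD 7070.53

CIF: the seller pays costs through ocean freight and marine insurance to the destination port.
Seller's account: goods 378330.35 + export clearance 176.27 + origin terminal 499.50 + freight 3432.39 = 382438.51
Buyer's account: destination terminal 551.32 + brokerage 454.64 + duty 5036.88 + delivery 1027.69 = 7070.53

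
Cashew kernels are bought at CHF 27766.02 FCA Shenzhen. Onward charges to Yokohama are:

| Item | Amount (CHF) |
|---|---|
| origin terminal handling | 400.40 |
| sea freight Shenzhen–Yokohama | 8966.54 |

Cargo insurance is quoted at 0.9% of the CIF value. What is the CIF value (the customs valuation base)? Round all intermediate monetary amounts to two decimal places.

CIF value: CHF 37470.19

Let C be the CIF value. C = FCA price + pre-shipment costs + freight + 0.9% × C
C − 0.9% × C = 27766.02 + 400.40 + 8966.54
0.991 × C = 37132.96
C = 37132.96 / 0.991 = 37470.19
Insurance premium = 0.9% × 37470.19 = 337.23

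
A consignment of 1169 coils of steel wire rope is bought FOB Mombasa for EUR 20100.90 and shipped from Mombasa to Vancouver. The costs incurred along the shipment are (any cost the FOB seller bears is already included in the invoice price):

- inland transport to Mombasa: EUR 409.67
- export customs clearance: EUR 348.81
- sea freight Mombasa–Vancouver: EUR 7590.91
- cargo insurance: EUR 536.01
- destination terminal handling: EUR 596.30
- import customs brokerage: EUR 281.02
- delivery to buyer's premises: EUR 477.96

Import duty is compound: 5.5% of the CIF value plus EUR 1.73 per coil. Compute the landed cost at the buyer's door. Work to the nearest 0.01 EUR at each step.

FOB: the seller bears costs until goods are on board at the origin port; the buyer bears freight, insurance and all costs thereafter.
Already in the invoice (seller's account under FOB): inland to port, export clearance — exclude.
CIF value = FOB price + freight + insurance = 20100.90 + 7590.91 + 536.01 = 28227.82
Ad valorem component: 28227.82 × 5.5% = 1552.53
Specific component: 1169 × 1.73 = 2022.37
Import duty = 1552.53 + 2022.37 = 3574.90
Buyer bears: freight 7590.91 + insurance 536.01 + destination terminal 596.30 + brokerage 281.02 + delivery 477.96 + duty 3574.90 = 13057.10
Landed cost = invoice 20100.90 + 13057.10 = 33158.00

Total landed cost: EUR 33158.00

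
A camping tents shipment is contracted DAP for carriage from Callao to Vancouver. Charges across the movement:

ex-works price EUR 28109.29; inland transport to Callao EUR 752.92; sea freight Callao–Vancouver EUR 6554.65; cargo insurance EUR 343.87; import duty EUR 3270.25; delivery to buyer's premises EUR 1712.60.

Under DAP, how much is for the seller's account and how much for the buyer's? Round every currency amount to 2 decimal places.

DAP: the seller bears all costs to the named destination except import duty and clearance.
Seller's account: goods 28109.29 + inland to port 752.92 + freight 6554.65 + insurance 343.87 + delivery 1712.60 = 37473.33
Buyer's account: duty 3270.25 = 3270.25

Seller: EUR 37473.33; buyer: EUR 3270.25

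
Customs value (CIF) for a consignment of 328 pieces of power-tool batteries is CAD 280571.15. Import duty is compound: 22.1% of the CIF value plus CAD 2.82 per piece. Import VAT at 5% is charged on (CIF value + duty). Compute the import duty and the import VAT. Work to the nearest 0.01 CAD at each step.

Import duty: CAD 62931.18; import VAT: CAD 17175.12

Ad valorem component: 280571.15 × 22.1% = 62006.22
Specific component: 328 × 2.82 = 924.96
Import duty = 62006.22 + 924.96 = 62931.18
VAT base = CIF + duty = 280571.15 + 62931.18 = 343502.33
Import VAT = 343502.33 × 5% = 17175.12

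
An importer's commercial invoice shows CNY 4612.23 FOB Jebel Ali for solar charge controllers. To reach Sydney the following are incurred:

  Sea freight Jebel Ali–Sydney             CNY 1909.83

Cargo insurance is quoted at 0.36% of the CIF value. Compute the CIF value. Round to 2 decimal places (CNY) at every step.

Let C be the CIF value. C = FOB price + freight + 0.36% × C
C − 0.36% × C = 4612.23 + 1909.83
0.9964 × C = 6522.06
C = 6522.06 / 0.9964 = 6545.62
Insurance premium = 0.36% × 6545.62 = 23.56

CIF value: CNY 6545.62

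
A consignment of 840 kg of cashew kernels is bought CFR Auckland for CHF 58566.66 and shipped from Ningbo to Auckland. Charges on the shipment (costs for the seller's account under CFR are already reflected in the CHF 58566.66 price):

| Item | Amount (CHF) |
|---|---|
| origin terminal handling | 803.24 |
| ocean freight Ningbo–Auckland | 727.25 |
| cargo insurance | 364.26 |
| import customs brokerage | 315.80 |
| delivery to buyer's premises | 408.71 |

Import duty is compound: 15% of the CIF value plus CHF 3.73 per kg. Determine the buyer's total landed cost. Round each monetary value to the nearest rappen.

Total landed cost: CHF 71628.27

CFR: the seller pays costs through ocean freight to the destination port, but not insurance.
Already in the invoice (seller's account under CFR): origin terminal, freight — exclude.
CIF value = CFR price + insurance = 58566.66 + 364.26 = 58930.92
Ad valorem component: 58930.92 × 15% = 8839.64
Specific component: 840 × 3.73 = 3133.20
Import duty = 8839.64 + 3133.20 = 11972.84
Buyer bears: insurance 364.26 + brokerage 315.80 + delivery 408.71 + duty 11972.84 = 13061.61
Landed cost = invoice 58566.66 + 13061.61 = 71628.27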